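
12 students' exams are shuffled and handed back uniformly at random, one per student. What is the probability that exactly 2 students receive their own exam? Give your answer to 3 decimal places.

0.184

Choose which 2 of the 12 are fixed: C(12,2) = 66 ways.
The remaining 10 must have no fixed point: D(10) = 1334961.
P = 66·1334961/479001600 = 16481/89600 ≈ 0.184.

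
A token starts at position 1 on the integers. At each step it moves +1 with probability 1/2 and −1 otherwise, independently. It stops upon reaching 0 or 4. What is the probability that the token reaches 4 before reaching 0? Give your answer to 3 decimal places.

With a fair step, P(i) = ½P(i−1) + ½P(i+1) with P(0)=0, P(4)=1 has the linear solution P(i) = i/4.
P(1) = 1/4 ≈ 0.250.

0.250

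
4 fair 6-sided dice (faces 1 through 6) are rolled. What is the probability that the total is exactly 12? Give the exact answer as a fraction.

125/1296

There are 6^4 = 1296 equally likely outcomes.
The number of ordered 4-tuples from {1,…,6} summing to 12 is 125.
P(sum = 12) = 125/1296.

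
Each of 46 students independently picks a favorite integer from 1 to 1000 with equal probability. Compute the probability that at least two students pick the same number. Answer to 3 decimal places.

It's easier to compute the probability that all 46 are distinct.
P(all distinct) = 1000/1000 · 999/1000 · ··· · 955/1000 ≈ 0.350.
So the probability of at least one match is 1 − 0.350 = 0.650.

0.650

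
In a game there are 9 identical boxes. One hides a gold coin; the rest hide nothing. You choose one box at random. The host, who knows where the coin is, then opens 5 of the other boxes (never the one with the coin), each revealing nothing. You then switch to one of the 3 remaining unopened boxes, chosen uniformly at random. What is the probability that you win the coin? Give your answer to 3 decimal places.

0.296

Your original box holds the coin with probability 1/9, so the other 8 collectively hold it with probability 8/9.
The host can always find 5 empty boxes to open, so the reveals don't change that 8/9; it is now spread over the 3 remaining unopened boxes.
P(win by switching) = (8/9) · (1/3) = 8/27 ≈ 0.296.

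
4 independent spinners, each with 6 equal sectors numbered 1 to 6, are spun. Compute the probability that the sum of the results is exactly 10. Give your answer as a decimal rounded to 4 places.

0.0617

There are 6^4 = 1296 equally likely outcomes.
The number of ordered 4-tuples from {1,…,6} summing to 10 is 80.
P(sum = 10) = 80/1296 = 5/81 ≈ 0.0617.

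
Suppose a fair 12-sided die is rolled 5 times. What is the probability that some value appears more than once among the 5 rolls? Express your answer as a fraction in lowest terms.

89/144

P(all 5 different) = 12/12 · 11/12 · ··· · 8/12 = 55/144.
P(at least two equal) = 1 − 55/144 = 89/144.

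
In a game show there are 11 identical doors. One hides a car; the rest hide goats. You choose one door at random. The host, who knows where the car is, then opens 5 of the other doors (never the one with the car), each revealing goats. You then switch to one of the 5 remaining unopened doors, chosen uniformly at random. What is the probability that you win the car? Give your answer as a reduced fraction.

Your original door holds the car with probability 1/11, so the other 10 collectively hold it with probability 10/11.
The host can always find 5 empty doors to open, so the reveals don't change that 10/11; it is now spread over the 5 remaining unopened doors.
P(win by switching) = (10/11) · (1/5) = 2/11.

2/11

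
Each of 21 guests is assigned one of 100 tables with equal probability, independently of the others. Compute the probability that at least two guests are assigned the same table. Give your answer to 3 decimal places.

0.896

It's easier to compute the probability that all 21 are distinct.
P(all distinct) = 100/100 · 99/100 · ··· · 80/100 ≈ 0.104.
So the probability of at least one match is 1 − 0.104 = 0.896.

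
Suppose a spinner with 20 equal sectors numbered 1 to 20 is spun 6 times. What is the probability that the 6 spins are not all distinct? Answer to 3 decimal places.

P(all 6 different) = 20/20 · 19/20 · ··· · 15/20 ≈ 0.436.
P(at least two equal) = 1 − 0.436 = 0.564.

0.564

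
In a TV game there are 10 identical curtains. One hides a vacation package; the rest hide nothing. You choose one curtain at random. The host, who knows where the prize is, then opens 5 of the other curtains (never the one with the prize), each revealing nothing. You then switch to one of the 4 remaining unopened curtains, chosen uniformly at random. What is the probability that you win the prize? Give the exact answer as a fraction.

Your original curtain holds the prize with probability 1/10, so the other 9 collectively hold it with probability 9/10.
The host can always find 5 empty curtains to open, so the reveals don't change that 9/10; it is now spread over the 4 remaining unopened curtains.
P(win by switching) = (9/10) · (1/4) = 9/40.

9/40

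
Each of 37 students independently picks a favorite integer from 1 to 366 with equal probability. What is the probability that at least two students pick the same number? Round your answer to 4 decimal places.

It's easier to compute the probability that all 37 are distinct.
P(all distinct) = 366/366 · 365/366 · ··· · 330/366 ≈ 0.1521.
So the probability of at least one match is 1 − 0.1521 = 0.8479.

0.8479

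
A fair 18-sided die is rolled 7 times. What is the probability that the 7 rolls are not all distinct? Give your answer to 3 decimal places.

0.738

P(all 7 different) = 18/18 · 17/18 · ··· · 12/18 ≈ 0.262.
P(at least two equal) = 1 − 0.262 = 0.738.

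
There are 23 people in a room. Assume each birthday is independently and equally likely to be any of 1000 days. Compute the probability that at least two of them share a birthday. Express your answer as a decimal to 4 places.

It's easier to compute the probability that all 23 are distinct.
P(all distinct) = 1000/1000 · 999/1000 · ··· · 978/1000 ≈ 0.7750.
So the probability of at least one match is 1 − 0.7750 = 0.2250.

0.2250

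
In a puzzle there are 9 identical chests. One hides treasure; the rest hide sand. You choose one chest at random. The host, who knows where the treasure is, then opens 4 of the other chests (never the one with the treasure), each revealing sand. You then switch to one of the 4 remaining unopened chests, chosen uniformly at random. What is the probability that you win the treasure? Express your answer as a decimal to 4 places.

Your original chest holds the treasure with probability 1/9, so the other 8 collectively hold it with probability 8/9.
The host can always find 4 empty chests to open, so the reveals don't change that 8/9; it is now spread over the 4 remaining unopened chests.
P(win by switching) = (8/9) · (1/4) = 2/9 ≈ 0.2222.

0.2222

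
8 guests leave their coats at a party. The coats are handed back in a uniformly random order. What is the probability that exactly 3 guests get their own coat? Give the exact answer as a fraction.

11/180

Choose which 3 of the 8 are fixed: C(8,3) = 56 ways.
The remaining 5 must have no fixed point: D(5) = 44.
P = 56·44/40320 = 11/180.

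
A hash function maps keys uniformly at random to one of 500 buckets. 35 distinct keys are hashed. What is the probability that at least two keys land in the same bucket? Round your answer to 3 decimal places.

It's easier to compute the probability that all 35 are distinct.
P(all distinct) = 500/500 · 499/500 · ··· · 466/500 ≈ 0.296.
So the probability of at least one match is 1 − 0.296 = 0.704.

0.704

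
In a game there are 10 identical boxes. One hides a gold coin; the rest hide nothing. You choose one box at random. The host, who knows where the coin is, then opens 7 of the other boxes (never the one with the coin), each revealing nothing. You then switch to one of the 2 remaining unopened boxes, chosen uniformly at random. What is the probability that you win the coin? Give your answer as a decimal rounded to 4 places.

Your original box holds the coin with probability 1/10, so the other 9 collectively hold it with probability 9/10.
The host can always find 7 empty boxes to open, so the reveals don't change that 9/10; it is now spread over the 2 remaining unopened boxes.
P(win by switching) = (9/10) · (1/2) = 9/20 ≈ 0.4500.

0.4500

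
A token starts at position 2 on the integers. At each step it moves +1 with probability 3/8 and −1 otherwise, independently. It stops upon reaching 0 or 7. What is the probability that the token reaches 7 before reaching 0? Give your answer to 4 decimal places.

0.0512

Let r = q/p = (5/8)/(3/8) = 5/3. The recurrence P(i) = p·P(i+1) + q·P(i−1) with P(0)=0, P(7)=1 gives P(i) = (1 − r^i)/(1 − r^7).
P(2) = (1 − (5/3)^2) / (1 − (5/3)^7) = 1944/37969 ≈ 0.0512.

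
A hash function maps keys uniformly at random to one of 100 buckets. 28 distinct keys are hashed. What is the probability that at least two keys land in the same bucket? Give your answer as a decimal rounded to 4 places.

It's easier to compute the probability that all 28 are distinct.
P(all distinct) = 100/100 · 99/100 · ··· · 73/100 ≈ 0.0152.
So the probability of at least one match is 1 − 0.0152 = 0.9848.

0.9848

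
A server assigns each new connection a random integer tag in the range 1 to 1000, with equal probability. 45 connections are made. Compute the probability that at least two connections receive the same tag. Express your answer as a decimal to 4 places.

0.6340

It's easier to compute the probability that all 45 are distinct.
P(all distinct) = 1000/1000 · 999/1000 · ··· · 956/1000 ≈ 0.3660.
So the probability of at least one match is 1 − 0.3660 = 0.6340.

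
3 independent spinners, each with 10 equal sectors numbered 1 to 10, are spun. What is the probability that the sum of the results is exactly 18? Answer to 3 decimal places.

0.073

There are 10^3 = 1000 equally likely outcomes.
The number of ordered 3-tuples from {1,…,10} summing to 18 is 73.
P(sum = 18) = 73/1000 ≈ 0.073.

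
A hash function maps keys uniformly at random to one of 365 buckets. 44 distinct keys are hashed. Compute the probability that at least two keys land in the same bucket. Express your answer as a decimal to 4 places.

It's easier to compute the probability that all 44 are distinct.
P(all distinct) = 365/365 · 364/365 · ··· · 322/365 ≈ 0.0671.
So the probability of at least one match is 1 − 0.0671 = 0.9329.

0.9329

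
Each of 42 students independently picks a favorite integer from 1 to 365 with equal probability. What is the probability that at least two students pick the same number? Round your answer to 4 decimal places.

0.9140

It's easier to compute the probability that all 42 are distinct.
P(all distinct) = 365/365 · 364/365 · ··· · 324/365 ≈ 0.0860.
So the probability of at least one match is 1 − 0.0860 = 0.9140.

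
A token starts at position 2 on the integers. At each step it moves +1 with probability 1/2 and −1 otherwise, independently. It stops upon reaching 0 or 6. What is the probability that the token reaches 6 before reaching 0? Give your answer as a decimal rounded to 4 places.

With a fair step, P(i) = ½P(i−1) + ½P(i+1) with P(0)=0, P(6)=1 has the linear solution P(i) = i/6.
P(2) = 2/6 = 1/3 ≈ 0.3333.

0.3333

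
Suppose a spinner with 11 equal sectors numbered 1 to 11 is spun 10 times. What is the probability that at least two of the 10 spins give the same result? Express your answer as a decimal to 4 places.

P(all 10 different) = 11/11 · 10/11 · ··· · 2/11 ≈ 0.0015.
P(at least two equal) = 1 − 0.0015 = 0.9985.

0.9985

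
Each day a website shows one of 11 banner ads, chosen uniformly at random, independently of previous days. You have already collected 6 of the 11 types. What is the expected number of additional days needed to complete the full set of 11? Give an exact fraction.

1507/60

Starting from 6 distinct types, each trial gives a new one with probability (11−i)/11 when i types are held, so the wait for the next new type is 11/(11−i).
E = 11/5 + 11/4 + 11/3 + 11/2 + 11/1 = 1507/60.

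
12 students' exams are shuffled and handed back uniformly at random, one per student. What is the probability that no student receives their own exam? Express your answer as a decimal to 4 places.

This is the derangement probability: permutations of 12 with no fixed point.
D(12) = 12! · (1 − 1/1! + 1/2! − ··· + (−1)^12/12!) = 176214841.
P = 176214841/479001600 = 16019531/43545600 ≈ 0.3679.

0.3679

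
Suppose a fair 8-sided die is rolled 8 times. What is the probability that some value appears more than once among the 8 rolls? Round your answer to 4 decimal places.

0.9976

P(all 8 different) = 8/8 · 7/8 · ··· · 1/8 ≈ 0.0024.
P(at least two equal) = 1 − 0.0024 = 0.9976.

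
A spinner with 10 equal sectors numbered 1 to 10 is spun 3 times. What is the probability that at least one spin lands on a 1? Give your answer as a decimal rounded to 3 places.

P(no spin lands on a 1) = (9/10)^3 ≈ 0.729.
P(at least one) = 1 − 0.729 = 0.271.

0.271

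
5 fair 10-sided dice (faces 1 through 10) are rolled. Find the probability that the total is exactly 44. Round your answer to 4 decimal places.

There are 10^5 = 100000 equally likely outcomes.
The number of ordered 5-tuples from {1,…,10} summing to 44 is 210.
P(sum = 44) = 210/100000 = 21/10000 ≈ 0.0021.

0.0021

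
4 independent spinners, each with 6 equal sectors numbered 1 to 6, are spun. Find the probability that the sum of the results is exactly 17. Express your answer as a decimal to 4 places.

There are 6^4 = 1296 equally likely outcomes.
The number of ordered 4-tuples from {1,…,6} summing to 17 is 104.
P(sum = 17) = 104/1296 = 13/162 ≈ 0.0802.

0.0802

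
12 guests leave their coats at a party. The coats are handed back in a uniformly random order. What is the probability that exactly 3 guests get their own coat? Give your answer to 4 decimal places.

Choose which 3 of the 12 are fixed: C(12,3) = 220 ways.
The remaining 9 must have no fixed point: D(9) = 133496.
P = 220·133496/479001600 = 16687/272160 ≈ 0.0613.

0.0613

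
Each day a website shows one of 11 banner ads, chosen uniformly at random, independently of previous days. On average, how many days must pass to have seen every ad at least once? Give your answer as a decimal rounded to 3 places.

After i distinct types are collected, each trial gives a new one with probability (11−i)/11, so the expected wait for the next new type is 11/(11−i).
E = 11/11 + 11/10 + 11/9 + 11/8 + 11/7 + 11/6 + 11/5 + 11/4 + 11/3 + 11/2 + 11/1 = 83711/2520 ≈ 33.219.

33.219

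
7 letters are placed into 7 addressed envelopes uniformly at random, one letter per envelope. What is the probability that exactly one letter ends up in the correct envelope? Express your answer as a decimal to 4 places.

Choose which one is fixed: C(7,1) = 7 ways.
The remaining 6 must have no fixed point: D(6) = 265.
P = 7·265/5040 = 53/144 ≈ 0.3681.

0.3681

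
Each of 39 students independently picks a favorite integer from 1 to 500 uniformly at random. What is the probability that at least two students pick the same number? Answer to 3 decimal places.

It's easier to compute the probability that all 39 are distinct.
P(all distinct) = 500/500 · 499/500 · ··· · 462/500 ≈ 0.218.
So the probability of at least one match is 1 − 0.218 = 0.782.

0.782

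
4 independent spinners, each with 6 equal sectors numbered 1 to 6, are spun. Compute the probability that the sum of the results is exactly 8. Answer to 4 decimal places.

There are 6^4 = 1296 equally likely outcomes.
The number of ordered 4-tuples from {1,…,6} summing to 8 is 35.
P(sum = 8) = 35/1296 ≈ 0.0270.

0.0270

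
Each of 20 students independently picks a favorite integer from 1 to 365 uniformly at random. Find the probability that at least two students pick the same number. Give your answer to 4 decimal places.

0.4114

It's easier to compute the probability that all 20 are distinct.
P(all distinct) = 365/365 · 364/365 · ··· · 346/365 ≈ 0.5886.
So the probability of at least one match is 1 − 0.5886 = 0.4114.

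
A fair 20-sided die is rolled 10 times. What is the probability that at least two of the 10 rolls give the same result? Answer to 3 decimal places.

0.935

P(all 10 different) = 20/20 · 19/20 · ··· · 11/20 ≈ 0.065.
P(at least two equal) = 1 − 0.065 = 0.935.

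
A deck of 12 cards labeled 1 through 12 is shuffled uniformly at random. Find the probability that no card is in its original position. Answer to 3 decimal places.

This is the derangement probability: permutations of 12 with no fixed point.
D(12) = 12! · (1 − 1/1! + 1/2! − ··· + (−1)^12/12!) = 176214841.
P = 176214841/479001600 = 16019531/43545600 ≈ 0.368.

0.368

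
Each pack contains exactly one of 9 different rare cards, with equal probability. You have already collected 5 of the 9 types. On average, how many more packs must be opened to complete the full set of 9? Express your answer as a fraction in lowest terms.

75/4

Starting from 5 distinct types, each trial gives a new one with probability (9−i)/9 when i types are held, so the wait for the next new type is 9/(9−i).
E = 9/4 + 9/3 + 9/2 + 9/1 = 75/4.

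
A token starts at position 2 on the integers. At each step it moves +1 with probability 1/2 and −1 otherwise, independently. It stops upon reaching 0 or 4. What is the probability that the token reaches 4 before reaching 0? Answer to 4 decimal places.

With a fair step, P(i) = ½P(i−1) + ½P(i+1) with P(0)=0, P(4)=1 has the linear solution P(i) = i/4.
P(2) = 2/4 = 1/2 ≈ 0.5000.

0.5000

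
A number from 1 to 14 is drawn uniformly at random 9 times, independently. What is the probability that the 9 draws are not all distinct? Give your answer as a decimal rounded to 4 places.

0.9648

P(all 9 different) = 14/14 · 13/14 · ··· · 6/14 ≈ 0.0352.
P(at least two equal) = 1 − 0.0352 = 0.9648.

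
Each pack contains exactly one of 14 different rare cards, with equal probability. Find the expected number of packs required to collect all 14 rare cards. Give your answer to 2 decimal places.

After i distinct types are collected, each trial gives a new one with probability (14−i)/14, so the expected wait for the next new type is 14/(14−i).
E = 14/14 + 14/13 + 14/12 + 14/11 + 14/10 + 14/9 + 14/8 + 14/7 + 14/6 + 14/5 + 14/4 + 14/3 + 14/2 + 14/1 = 1171733/25740 ≈ 45.52.

45.52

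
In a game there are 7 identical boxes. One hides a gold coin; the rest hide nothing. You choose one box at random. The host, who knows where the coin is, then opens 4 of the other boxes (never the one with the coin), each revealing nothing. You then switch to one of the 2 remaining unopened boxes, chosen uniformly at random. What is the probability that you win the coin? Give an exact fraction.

Your original box holds the coin with probability 1/7, so the other 6 collectively hold it with probability 6/7.
The host can always find 4 empty boxes to open, so the reveals don't change that 6/7; it is now spread over the 2 remaining unopened boxes.
P(win by switching) = (6/7) · (1/2) = 3/7.

3/7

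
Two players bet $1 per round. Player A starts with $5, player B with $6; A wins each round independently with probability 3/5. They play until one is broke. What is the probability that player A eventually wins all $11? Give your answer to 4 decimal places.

Let r = q/p = (2/5)/(3/5) = 2/3. The recurrence P(i) = p·P(i+1) + q·P(i−1) with P(0)=0, P(11)=1 gives P(i) = (1 − r^i)/(1 − r^11).
P(5) = (1 − (2/3)^5) / (1 − (2/3)^11) = 153819/175099 ≈ 0.8785.

0.8785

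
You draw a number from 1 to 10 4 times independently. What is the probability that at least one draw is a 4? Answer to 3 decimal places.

0.344

P(no draw is a 4) = (9/10)^4 ≈ 0.656.
P(at least one) = 1 − 0.656 = 0.344.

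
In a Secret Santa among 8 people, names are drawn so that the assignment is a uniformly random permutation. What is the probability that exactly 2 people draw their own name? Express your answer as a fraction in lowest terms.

53/288

Choose which 2 of the 8 are fixed: C(8,2) = 28 ways.
The remaining 6 must have no fixed point: D(6) = 265.
P = 28·265/40320 = 53/288.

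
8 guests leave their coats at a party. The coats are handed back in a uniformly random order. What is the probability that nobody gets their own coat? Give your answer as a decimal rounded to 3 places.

This is the derangement probability: permutations of 8 with no fixed point.
D(8) = 8! · (1 − 1/1! + 1/2! − ··· + (−1)^8/8!) = 14833.
P = 14833/40320 = 2119/5760 ≈ 0.368.

0.368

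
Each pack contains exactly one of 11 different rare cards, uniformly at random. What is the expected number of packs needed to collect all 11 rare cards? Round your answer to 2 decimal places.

33.22

After i distinct types are collected, each trial gives a new one with probability (11−i)/11, so the expected wait for the next new type is 11/(11−i).
E = 11/11 + 11/10 + 11/9 + 11/8 + 11/7 + 11/6 + 11/5 + 11/4 + 11/3 + 11/2 + 11/1 = 83711/2520 ≈ 33.22.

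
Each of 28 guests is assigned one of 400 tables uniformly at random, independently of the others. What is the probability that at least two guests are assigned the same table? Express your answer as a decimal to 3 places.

It's easier to compute the probability that all 28 are distinct.
P(all distinct) = 400/400 · 399/400 · ··· · 373/400 ≈ 0.380.
So the probability of at least one match is 1 − 0.380 = 0.620.

0.620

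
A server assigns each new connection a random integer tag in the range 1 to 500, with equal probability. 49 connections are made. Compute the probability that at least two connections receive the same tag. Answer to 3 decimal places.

It's easier to compute the probability that all 49 are distinct.
P(all distinct) = 500/500 · 499/500 · ··· · 452/500 ≈ 0.088.
So the probability of at least one match is 1 − 0.088 = 0.912.

0.912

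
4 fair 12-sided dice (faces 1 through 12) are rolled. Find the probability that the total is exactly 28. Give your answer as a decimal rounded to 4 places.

0.0536

There are 12^4 = 20736 equally likely outcomes.
The number of ordered 4-tuples from {1,…,12} summing to 28 is 1111.
P(sum = 28) = 1111/20736 ≈ 0.0536.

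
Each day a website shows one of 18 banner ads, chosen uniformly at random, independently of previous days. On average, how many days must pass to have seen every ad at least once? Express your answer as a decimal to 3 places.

After i distinct types are collected, each trial gives a new one with probability (18−i)/18, so the expected wait for the next new type is 18/(18−i).
E = 18/18 + 18/17 + 18/16 + 18/15 + 18/14 + 18/13 + 18/12 + 18/11 + 18/10 + 18/9 + 18/8 + 18/7 + 18/6 + 18/5 + 18/4 + 18/3 + 18/2 + 18/1 = 42822903/680680 ≈ 62.912.

62.912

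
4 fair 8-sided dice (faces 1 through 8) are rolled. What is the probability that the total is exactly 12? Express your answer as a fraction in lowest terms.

161/4096

There are 8^4 = 4096 equally likely outcomes.
The number of ordered 4-tuples from {1,…,8} summing to 12 is 161.
P(sum = 12) = 161/4096.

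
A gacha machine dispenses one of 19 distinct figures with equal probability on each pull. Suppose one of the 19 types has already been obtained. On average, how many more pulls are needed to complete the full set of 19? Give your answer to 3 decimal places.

Starting from 1 distinct type, each trial gives a new one with probability (19−i)/19 when i types are held, so the wait for the next new type is 19/(19−i).
E = 19/18 + 19/17 + 19/16 + 19/15 + 19/14 + 19/13 + 19/12 + 19/11 + 19/10 + 19/9 + 19/8 + 19/7 + 19/6 + 19/5 + 19/4 + 19/3 + 19/2 + 19/1 = 271211719/4084080 ≈ 66.407.

66.407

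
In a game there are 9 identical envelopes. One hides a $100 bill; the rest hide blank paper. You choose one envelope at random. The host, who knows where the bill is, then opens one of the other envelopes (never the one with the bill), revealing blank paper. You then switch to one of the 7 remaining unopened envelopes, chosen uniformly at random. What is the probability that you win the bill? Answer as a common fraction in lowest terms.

8/63

Your original envelope holds the bill with probability 1/9, so the other 8 collectively hold it with probability 8/9.
The host can always find an empty envelope to open, so this doesn't change that 8/9; it is now spread over the 7 remaining unopened envelopes.
P(win by switching) = (8/9) · (1/7) = 8/63.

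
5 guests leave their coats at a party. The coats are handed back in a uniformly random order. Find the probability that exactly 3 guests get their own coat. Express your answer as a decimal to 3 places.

Choose which 3 of the 5 are fixed: C(5,3) = 10 ways.
The remaining 2 must have no fixed point: D(2) = 1.
P = 10·1/120 = 1/12 ≈ 0.083.

0.083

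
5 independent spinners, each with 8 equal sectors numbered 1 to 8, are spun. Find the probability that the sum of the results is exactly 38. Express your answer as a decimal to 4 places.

There are 8^5 = 32768 equally likely outcomes.
The number of ordered 5-tuples from {1,…,8} summing to 38 is 15.
P(sum = 38) = 15/32768 ≈ 0.0005.

0.0005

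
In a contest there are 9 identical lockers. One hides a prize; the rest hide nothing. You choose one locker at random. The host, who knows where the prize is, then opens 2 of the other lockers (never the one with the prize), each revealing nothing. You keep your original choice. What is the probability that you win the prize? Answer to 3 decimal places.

0.111

The host can always open 2 empty lockers regardless of your choice, so the reveals give no information about your original locker.
P(win by staying) = 1/9 ≈ 0.111.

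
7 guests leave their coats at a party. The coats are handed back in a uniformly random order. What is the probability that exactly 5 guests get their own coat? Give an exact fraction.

1/240

Choose which 5 of the 7 are fixed: C(7,5) = 21 ways.
The remaining 2 must have no fixed point: D(2) = 1.
P = 21·1/5040 = 1/240.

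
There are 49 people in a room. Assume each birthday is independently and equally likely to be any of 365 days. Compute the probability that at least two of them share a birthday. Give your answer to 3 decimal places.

It's easier to compute the probability that all 49 are distinct.
P(all distinct) = 365/365 · 364/365 · ··· · 317/365 ≈ 0.034.
So the probability of at least one match is 1 − 0.034 = 0.966.

0.966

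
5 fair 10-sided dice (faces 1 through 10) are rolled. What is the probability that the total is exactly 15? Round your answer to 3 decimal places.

0.010

There are 10^5 = 100000 equally likely outcomes.
The number of ordered 5-tuples from {1,…,10} summing to 15 is 996.
P(sum = 15) = 996/100000 = 249/25000 ≈ 0.010.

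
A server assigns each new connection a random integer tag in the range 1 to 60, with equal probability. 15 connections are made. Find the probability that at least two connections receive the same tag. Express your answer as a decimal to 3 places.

0.852

It's easier to compute the probability that all 15 are distinct.
P(all distinct) = 60/60 · 59/60 · ··· · 46/60 ≈ 0.148.
So the probability of at least one match is 1 − 0.148 = 0.852.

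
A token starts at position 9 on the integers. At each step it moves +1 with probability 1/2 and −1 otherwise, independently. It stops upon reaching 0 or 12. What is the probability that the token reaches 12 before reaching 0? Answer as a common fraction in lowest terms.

3/4

With a fair step, P(i) = ½P(i−1) + ½P(i+1) with P(0)=0, P(12)=1 has the linear solution P(i) = i/12.
P(9) = 9/12 = 3/4.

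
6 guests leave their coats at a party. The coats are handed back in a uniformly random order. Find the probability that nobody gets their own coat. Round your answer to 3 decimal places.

0.368

This is the derangement probability: permutations of 6 with no fixed point.
D(6) = 6! · (1 − 1/1! + 1/2! − ··· + (−1)^6/6!) = 265.
P = 265/720 = 53/144 ≈ 0.368.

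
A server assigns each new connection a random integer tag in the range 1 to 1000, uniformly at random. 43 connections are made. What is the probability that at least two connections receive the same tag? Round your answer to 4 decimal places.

It's easier to compute the probability that all 43 are distinct.
P(all distinct) = 1000/1000 · 999/1000 · ··· · 958/1000 ≈ 0.4001.
So the probability of at least one match is 1 − 0.4001 = 0.5999.

0.5999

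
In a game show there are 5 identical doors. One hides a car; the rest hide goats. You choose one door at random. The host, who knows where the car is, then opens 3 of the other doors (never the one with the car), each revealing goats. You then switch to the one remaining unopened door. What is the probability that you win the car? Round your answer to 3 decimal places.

0.800

Your original door holds the car with probability 1/5, so the other 4 collectively hold it with probability 4/5.
The host can always find 3 empty doors to open, so the reveals don't change that 4/5; it is now spread over the 1 remaining unopened door.
P(win by switching) = (4/5) · (1/1) = 4/5 ≈ 0.800.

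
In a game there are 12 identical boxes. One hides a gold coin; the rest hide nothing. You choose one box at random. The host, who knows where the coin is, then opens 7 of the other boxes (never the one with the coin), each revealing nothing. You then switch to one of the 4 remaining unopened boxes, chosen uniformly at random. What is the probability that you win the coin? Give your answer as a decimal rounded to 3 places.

0.229

Your original box holds the coin with probability 1/12, so the other 11 collectively hold it with probability 11/12.
The host can always find 7 empty boxes to open, so the reveals don't change that 11/12; it is now spread over the 4 remaining unopened boxes.
P(win by switching) = (11/12) · (1/4) = 11/48 ≈ 0.229.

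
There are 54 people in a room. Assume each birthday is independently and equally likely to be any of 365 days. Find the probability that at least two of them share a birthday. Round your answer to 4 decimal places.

It's easier to compute the probability that all 54 are distinct.
P(all distinct) = 365/365 · 364/365 · ··· · 312/365 ≈ 0.0161.
So the probability of at least one match is 1 − 0.0161 = 0.9839.

0.9839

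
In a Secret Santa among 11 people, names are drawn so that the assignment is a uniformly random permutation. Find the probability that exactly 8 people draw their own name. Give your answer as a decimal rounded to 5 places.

Choose which 8 of the 11 are fixed: C(11,8) = 165 ways.
The remaining 3 must have no fixed point: D(3) = 2.
P = 165·2/39916800 = 1/120960 ≈ 0.00001.

0.00001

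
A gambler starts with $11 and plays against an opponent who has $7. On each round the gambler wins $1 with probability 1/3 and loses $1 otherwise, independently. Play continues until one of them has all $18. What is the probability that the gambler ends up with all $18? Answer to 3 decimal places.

Let r = q/p = (2/3)/(1/3) = 2. The recurrence P(i) = p·P(i+1) + q·P(i−1) with P(0)=0, P(18)=1 gives P(i) = (1 − r^i)/(1 − r^18).
P(11) = (1 − (2)^11) / (1 − (2)^18) = 2047/262143 ≈ 0.008.

0.008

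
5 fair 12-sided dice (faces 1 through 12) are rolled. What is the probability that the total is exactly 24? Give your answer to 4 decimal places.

0.0290

There are 12^5 = 248832 equally likely outcomes.
The number of ordered 5-tuples from {1,…,12} summing to 24 is 7205.
P(sum = 24) = 7205/248832 ≈ 0.0290.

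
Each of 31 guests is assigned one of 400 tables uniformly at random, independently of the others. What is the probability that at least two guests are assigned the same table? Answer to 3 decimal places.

It's easier to compute the probability that all 31 are distinct.
P(all distinct) = 400/400 · 399/400 · ··· · 370/400 ≈ 0.303.
So the probability of at least one match is 1 − 0.303 = 0.697.

0.697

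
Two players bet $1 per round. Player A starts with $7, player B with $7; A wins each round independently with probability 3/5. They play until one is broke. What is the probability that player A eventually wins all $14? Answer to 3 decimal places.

Let r = q/p = (2/5)/(3/5) = 2/3. The recurrence P(i) = p·P(i+1) + q·P(i−1) with P(0)=0, P(14)=1 gives P(i) = (1 − r^i)/(1 − r^14).
P(7) = (1 − (2/3)^7) / (1 − (2/3)^14) = 2187/2315 ≈ 0.945.

0.945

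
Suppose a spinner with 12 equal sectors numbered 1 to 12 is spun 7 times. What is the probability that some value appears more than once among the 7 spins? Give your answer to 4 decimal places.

0.8886

P(all 7 different) = 12/12 · 11/12 · ··· · 6/12 ≈ 0.1114.
P(at least two equal) = 1 − 0.1114 = 0.8886.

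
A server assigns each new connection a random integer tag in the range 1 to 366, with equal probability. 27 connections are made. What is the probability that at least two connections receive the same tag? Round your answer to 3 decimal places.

It's easier to compute the probability that all 27 are distinct.
P(all distinct) = 366/366 · 365/366 · ··· · 340/366 ≈ 0.374.
So the probability of at least one match is 1 − 0.374 = 0.626.

0.626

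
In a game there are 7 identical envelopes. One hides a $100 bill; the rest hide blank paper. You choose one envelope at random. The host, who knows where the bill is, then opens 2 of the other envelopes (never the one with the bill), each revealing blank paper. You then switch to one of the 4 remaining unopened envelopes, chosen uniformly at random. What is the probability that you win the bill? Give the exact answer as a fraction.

3/14

Your original envelope holds the bill with probability 1/7, so the other 6 collectively hold it with probability 6/7.
The host can always find 2 empty envelopes to open, so the reveals don't change that 6/7; it is now spread over the 4 remaining unopened envelopes.
P(win by switching) = (6/7) · (1/4) = 3/14.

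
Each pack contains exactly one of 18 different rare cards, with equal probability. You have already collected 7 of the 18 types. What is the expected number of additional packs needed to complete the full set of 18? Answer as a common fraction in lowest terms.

Starting from 7 distinct types, each trial gives a new one with probability (18−i)/18 when i types are held, so the wait for the next new type is 18/(18−i).
E = 18/11 + 18/10 + 18/9 + 18/8 + 18/7 + 18/6 + 18/5 + 18/4 + 18/3 + 18/2 + 18/1 = 83711/1540.

83711/1540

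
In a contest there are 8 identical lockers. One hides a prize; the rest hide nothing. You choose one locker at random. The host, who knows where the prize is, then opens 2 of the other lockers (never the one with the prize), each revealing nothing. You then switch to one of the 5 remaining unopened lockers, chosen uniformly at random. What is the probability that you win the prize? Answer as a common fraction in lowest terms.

Your original locker holds the prize with probability 1/8, so the other 7 collectively hold it with probability 7/8.
The host can always find 2 empty lockers to open, so the reveals don't change that 7/8; it is now spread over the 5 remaining unopened lockers.
P(win by switching) = (7/8) · (1/5) = 7/40.

7/40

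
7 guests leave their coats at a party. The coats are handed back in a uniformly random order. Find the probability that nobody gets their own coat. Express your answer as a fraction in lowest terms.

103/280

This is the derangement probability: permutations of 7 with no fixed point.
D(7) = 7! · (1 − 1/1! + 1/2! − ··· + (−1)^7/7!) = 1854.
P = 1854/5040 = 103/280.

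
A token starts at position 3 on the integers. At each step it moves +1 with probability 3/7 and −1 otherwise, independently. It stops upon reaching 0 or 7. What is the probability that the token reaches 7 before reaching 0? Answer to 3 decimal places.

Let r = q/p = (4/7)/(3/7) = 4/3. The recurrence P(i) = p·P(i+1) + q·P(i−1) with P(0)=0, P(7)=1 gives P(i) = (1 − r^i)/(1 − r^7).
P(3) = (1 − (4/3)^3) / (1 − (4/3)^7) = 2997/14197 ≈ 0.211.

0.211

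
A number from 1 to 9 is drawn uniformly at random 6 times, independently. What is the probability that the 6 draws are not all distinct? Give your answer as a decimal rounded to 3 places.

P(all 6 different) = 9/9 · 8/9 · ··· · 4/9 ≈ 0.114.
P(at least two equal) = 1 − 0.114 = 0.886.

0.886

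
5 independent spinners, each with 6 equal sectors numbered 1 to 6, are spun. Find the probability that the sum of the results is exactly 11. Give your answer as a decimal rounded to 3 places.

There are 6^5 = 7776 equally likely outcomes.
The number of ordered 5-tuples from {1,…,6} summing to 11 is 205.
P(sum = 11) = 205/7776 ≈ 0.026.

0.026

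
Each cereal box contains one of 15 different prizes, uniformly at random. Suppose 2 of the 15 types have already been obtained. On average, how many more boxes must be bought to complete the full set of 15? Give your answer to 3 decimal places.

47.702

Starting from 2 distinct types, each trial gives a new one with probability (15−i)/15 when i types are held, so the wait for the next new type is 15/(15−i).
E = 15/13 + 15/12 + 15/11 + 15/10 + 15/9 + 15/8 + 15/7 + 15/6 + 15/5 + 15/4 + 15/3 + 15/2 + 15/1 = 1145993/24024 ≈ 47.702.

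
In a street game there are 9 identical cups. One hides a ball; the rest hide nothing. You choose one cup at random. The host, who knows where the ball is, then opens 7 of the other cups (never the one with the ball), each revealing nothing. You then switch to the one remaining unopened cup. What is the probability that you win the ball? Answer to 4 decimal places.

0.8889

Your original cup holds the ball with probability 1/9, so the other 8 collectively hold it with probability 8/9.
The host can always find 7 empty cups to open, so the reveals don't change that 8/9; it is now spread over the 1 remaining unopened cup.
P(win by switching) = (8/9) · (1/1) = 8/9 ≈ 0.8889.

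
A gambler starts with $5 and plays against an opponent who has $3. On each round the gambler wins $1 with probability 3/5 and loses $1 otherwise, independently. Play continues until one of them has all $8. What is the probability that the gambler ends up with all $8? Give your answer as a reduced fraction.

Let r = q/p = (2/5)/(3/5) = 2/3. The recurrence P(i) = p·P(i+1) + q·P(i−1) with P(0)=0, P(8)=1 gives P(i) = (1 − r^i)/(1 − r^8).
P(5) = (1 − (2/3)^5) / (1 − (2/3)^8) = 5697/6305.

5697/6305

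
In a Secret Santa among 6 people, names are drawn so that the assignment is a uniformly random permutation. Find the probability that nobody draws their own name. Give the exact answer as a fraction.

53/144

This is the derangement probability: permutations of 6 with no fixed point.
D(6) = 6! · (1 − 1/1! + 1/2! − ··· + (−1)^6/6!) = 265.
P = 265/720 = 53/144.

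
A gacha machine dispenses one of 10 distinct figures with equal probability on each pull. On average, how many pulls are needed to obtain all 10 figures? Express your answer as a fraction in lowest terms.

After i distinct types are collected, each trial gives a new one with probability (10−i)/10, so the expected wait for the next new type is 10/(10−i).
E = 10/10 + 10/9 + 10/8 + 10/7 + 10/6 + 10/5 + 10/4 + 10/3 + 10/2 + 10/1 = 7381/252.

7381/252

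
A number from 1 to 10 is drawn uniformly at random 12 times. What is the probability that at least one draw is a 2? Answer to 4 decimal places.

0.7176

P(no draw is a 2) = (9/10)^12 ≈ 0.2824.
P(at least one) = 1 − 0.2824 = 0.7176.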